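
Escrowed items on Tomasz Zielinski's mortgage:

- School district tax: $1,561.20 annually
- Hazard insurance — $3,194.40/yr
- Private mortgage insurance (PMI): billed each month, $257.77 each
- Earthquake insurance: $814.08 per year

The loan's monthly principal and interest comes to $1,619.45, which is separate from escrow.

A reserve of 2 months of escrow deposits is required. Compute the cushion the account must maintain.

$1,443.82

School district tax: $1,561.20 annually
Hazard insurance: $3,194.40 annually
Private mortgage insurance (PMI): $257.77 × 12 = $3,093.24 annually
Earthquake insurance: $814.08 annually
Combined annual = $1,561.20 + $3,194.40 + $3,093.24 + $814.08 = $8,662.92
Monthly = $8,662.92 ÷ 12 = $721.91
Cushion = 2 × $721.91 = $1,443.82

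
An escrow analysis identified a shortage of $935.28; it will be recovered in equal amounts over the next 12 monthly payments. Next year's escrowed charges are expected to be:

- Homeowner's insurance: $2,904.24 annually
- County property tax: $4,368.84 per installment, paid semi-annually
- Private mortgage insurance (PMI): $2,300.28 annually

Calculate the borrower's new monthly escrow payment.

$1,239.79

Homeowner's insurance — $2,904.24
County property tax — $4,368.84 × 2 = $8,737.68
Private mortgage insurance (PMI) — $2,300.28
Yearly total = $13,942.20
Monthly = $13,942.20 / 12 = $1,161.85
Shortage spread = $935.28 ÷ 12 = $77.94/mo
Adjusted monthly = $1,161.85 + $77.94 = $1,239.79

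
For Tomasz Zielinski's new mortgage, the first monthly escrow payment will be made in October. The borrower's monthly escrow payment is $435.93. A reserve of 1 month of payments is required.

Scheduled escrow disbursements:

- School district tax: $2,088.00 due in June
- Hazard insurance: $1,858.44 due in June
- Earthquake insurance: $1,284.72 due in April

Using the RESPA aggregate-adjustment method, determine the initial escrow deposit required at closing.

$1,743.72

Cushion = 1 × $435.93 = $435.93
Trial balance (start $0, +$435.93 each month, − disbursements):
  Oct: +$435.93 → $435.93
  Nov: +$435.93 → $871.86
  Dec: +$435.93 → $1,307.79
  Jan: +$435.93 → $1,743.72
  Feb: +$435.93 → $2,179.65
  Mar: +$435.93 → $2,615.58
  Apr: +$435.93 − $1,284.72 → $1,766.79
  May: +$435.93 → $2,202.72
  Jun: +$435.93 − $3,946.44 → -$1,307.79
  Jul: +$435.93 → -$871.86
  Aug: +$435.93 → -$435.93
  Sep: +$435.93 → $0.00
Lowest trial balance = -$1,307.79 (Jun)
Initial deposit = cushion − low point = $435.93 − (-$1,307.79) = $1,743.72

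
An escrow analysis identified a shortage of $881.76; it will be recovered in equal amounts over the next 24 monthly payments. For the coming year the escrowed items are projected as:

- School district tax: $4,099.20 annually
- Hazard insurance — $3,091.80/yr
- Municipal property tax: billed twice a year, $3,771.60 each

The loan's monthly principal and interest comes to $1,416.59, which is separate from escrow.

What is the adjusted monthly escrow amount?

School district tax: $4,099.20
Hazard insurance: $3,091.80
Municipal property tax: $3,771.60 × 2 = $7,543.20
Annual escrow total = $14,734.20
Monthly escrow = $14,734.20 / 12 = $1,227.85
Shortage per month = $881.76 / 24 = $36.74
Adjusted monthly = $1,227.85 + $36.74 = $1,264.59

$1,264.59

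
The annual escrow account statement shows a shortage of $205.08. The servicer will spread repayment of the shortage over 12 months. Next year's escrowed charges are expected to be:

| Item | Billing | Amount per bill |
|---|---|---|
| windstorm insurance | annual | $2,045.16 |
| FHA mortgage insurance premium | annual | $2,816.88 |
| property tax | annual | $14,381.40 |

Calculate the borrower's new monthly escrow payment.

Windstorm insurance = $2,045.16 per year
FHA mortgage insurance premium = $2,816.88 per year
Property tax = $14,381.40 per year
Annual escrow total = $2,045.16 + $2,816.88 + $14,381.40 = $19,243.44
Monthly = $19,243.44 ÷ 12 = $1,603.62
Shortage spread = $205.08 ÷ 12 = $17.09/mo
Adjusted monthly = $1,603.62 + $17.09 = $1,620.71

$1,620.71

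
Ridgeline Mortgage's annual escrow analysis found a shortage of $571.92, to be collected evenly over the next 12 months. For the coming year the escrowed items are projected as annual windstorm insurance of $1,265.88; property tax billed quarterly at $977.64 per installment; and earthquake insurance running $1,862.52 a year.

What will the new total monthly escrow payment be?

$634.24

Windstorm insurance — $1,265.88 annually
Property tax — $977.64 × 4 = $3,910.56 annually
Earthquake insurance — $1,862.52 annually
Combined annual = $1,265.88 + $3,910.56 + $1,862.52 = $7,038.96
Monthly escrow = $7,038.96 / 12 = $586.58
Monthly shortage recovery: $571.92 ÷ 12 = $47.66
Adjusted monthly = $586.58 + $47.66 = $634.24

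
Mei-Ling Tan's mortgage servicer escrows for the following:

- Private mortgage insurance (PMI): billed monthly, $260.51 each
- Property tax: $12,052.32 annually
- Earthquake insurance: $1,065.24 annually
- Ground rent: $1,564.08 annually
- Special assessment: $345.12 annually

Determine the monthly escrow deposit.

Private mortgage insurance (PMI): $260.51 × 12 = $3,126.12 per year
Property tax: $12,052.32 per year
Earthquake insurance: $1,065.24 per year
Ground rent: $1,564.08 per year
Special assessment: $345.12 per year
Annual escrow total = $18,152.88
Monthly = $18,152.88 / 12 = $1,512.74

$1,512.74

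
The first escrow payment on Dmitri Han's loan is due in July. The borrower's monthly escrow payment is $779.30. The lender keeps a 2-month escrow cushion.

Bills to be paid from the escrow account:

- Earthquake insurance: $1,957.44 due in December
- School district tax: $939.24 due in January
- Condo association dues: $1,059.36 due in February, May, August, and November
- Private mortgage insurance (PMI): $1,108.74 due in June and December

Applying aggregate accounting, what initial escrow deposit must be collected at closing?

Cushion = 2 × $779.30 = $1,558.60
Trial balance (start $0, +$779.30 each month, − disbursements):
  Jul: +$779.30 → $779.30
  Aug: +$779.30 − $1,059.36 → $499.24
  Sep: +$779.30 → $1,278.54
  Oct: +$779.30 → $2,057.84
  Nov: +$779.30 − $1,059.36 → $1,777.78
  Dec: +$779.30 − $3,066.18 → -$509.10
  Jan: +$779.30 − $939.24 → -$669.04
  Feb: +$779.30 − $1,059.36 → -$949.10
  Mar: +$779.30 → -$169.80
  Apr: +$779.30 → $609.50
  May: +$779.30 − $1,059.36 → $329.44
  Jun: +$779.30 − $1,108.74 → $0.00
Lowest trial balance = -$949.10 (Feb)
Initial deposit = cushion − low point = $1,558.60 − (-$949.10) = $2,507.70

$2,507.70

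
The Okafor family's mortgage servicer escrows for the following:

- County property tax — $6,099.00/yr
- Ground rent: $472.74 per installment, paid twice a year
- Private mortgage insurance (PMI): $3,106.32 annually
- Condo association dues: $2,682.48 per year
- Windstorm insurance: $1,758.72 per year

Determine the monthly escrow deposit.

$1,216.00

County property tax = $6,099.00
Ground rent = $472.74 × 2 = $945.48
Private mortgage insurance (PMI) = $3,106.32
Condo association dues = $2,682.48
Windstorm insurance = $1,758.72
Yearly total = $6,099.00 + $945.48 + $3,106.32 + $2,682.48 + $1,758.72 = $14,592.00
Base monthly escrow = $14,592.00 / 12 = $1,216.00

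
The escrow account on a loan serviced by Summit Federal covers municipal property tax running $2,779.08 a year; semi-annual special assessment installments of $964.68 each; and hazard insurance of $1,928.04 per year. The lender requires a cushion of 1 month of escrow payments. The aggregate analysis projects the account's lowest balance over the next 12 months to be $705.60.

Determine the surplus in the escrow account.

$152.56

Municipal property tax = $2,779.08 annually
Special assessment = $964.68 × 2 = $1,929.36 annually
Hazard insurance = $1,928.04 annually
Combined annual = $2,779.08 + $1,929.36 + $1,928.04 = $6,636.48
Base monthly escrow = $6,636.48 ÷ 12 = $553.04
Required cushion = 1 × $553.04 = $553.04
Excess over cushion: $705.60 − $553.04 = $152.56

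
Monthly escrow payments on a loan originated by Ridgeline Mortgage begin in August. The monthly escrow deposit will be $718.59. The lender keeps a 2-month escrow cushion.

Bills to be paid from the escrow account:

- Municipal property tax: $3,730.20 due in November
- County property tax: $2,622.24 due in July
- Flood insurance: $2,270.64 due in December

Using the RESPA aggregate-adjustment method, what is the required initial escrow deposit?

Cushion = 2 × $718.59 = $1,437.18
Trial balance (start $0, +$718.59 each month, − disbursements):
  Aug: +$718.59 → $718.59
  Sep: +$718.59 → $1,437.18
  Oct: +$718.59 → $2,155.77
  Nov: +$718.59 − $3,730.20 → -$855.84
  Dec: +$718.59 − $2,270.64 → -$2,407.89
  Jan: +$718.59 → -$1,689.30
  Feb: +$718.59 → -$970.71
  Mar: +$718.59 → -$252.12
  Apr: +$718.59 → $466.47
  May: +$718.59 → $1,185.06
  Jun: +$718.59 → $1,903.65
  Jul: +$718.59 − $2,622.24 → $0.00
Lowest trial balance = -$2,407.89 (Dec)
Initial deposit = cushion − low point = $1,437.18 − (-$2,407.89) = $3,845.07

$3,845.07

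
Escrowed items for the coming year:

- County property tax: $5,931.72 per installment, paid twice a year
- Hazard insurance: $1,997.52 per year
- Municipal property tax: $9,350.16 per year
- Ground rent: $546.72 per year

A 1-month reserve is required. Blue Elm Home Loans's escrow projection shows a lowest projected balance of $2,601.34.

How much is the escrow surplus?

$621.52

County property tax = $5,931.72 × 2 = $11,863.44 per year
Hazard insurance = $1,997.52 per year
Municipal property tax = $9,350.16 per year
Ground rent = $546.72 per year
Total annual escrow = $11,863.44 + $1,997.52 + $9,350.16 + $546.72 = $23,757.84
Monthly = $23,757.84 ÷ 12 = $1,979.82
Cushion = 1 × $1,979.82 = $1,979.82
Surplus = $2,601.34 − $1,979.82 = $621.52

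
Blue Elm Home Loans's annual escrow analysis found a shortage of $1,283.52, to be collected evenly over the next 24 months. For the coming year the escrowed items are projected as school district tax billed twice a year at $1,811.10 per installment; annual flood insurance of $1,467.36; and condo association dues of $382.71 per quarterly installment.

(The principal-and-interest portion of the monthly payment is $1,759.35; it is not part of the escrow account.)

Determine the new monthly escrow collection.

School district tax = $1,811.10 × 2 = $3,622.20 per year
Flood insurance = $1,467.36 per year
Condo association dues = $382.71 × 4 = $1,530.84 per year
Yearly total = $3,622.20 + $1,467.36 + $1,530.84 = $6,620.40
Monthly escrow = $6,620.40 ÷ 12 = $551.70
Shortage spread = $1,283.52 ÷ 24 = $53.48/mo
New monthly escrow = $551.70 + $53.48 = $605.18

$605.18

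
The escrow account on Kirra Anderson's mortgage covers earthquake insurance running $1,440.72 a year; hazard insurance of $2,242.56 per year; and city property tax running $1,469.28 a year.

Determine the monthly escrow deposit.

Earthquake insurance: $1,440.72
Hazard insurance: $2,242.56
City property tax: $1,469.28
Combined annual = $1,440.72 + $2,242.56 + $1,469.28 = $5,152.56
Per month = $5,152.56 ÷ 12 = $429.38

$429.38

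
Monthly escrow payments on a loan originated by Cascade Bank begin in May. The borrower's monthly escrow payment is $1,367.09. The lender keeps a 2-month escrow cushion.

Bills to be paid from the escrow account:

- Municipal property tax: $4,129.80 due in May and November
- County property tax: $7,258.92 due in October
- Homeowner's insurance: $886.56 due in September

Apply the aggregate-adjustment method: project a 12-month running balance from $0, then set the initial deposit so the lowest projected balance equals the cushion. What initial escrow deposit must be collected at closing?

Cushion = 2 × $1,367.09 = $2,734.18
Trial balance (start $0, +$1,367.09 each month, − disbursements):
  May: +$1,367.09 − $4,129.80 → -$2,762.71
  Jun: +$1,367.09 → -$1,395.62
  Jul: +$1,367.09 → -$28.53
  Aug: +$1,367.09 → $1,338.56
  Sep: +$1,367.09 − $886.56 → $1,819.09
  Oct: +$1,367.09 − $7,258.92 → -$4,072.74
  Nov: +$1,367.09 − $4,129.80 → -$6,835.45
  Dec: +$1,367.09 → -$5,468.36
  Jan: +$1,367.09 → -$4,101.27
  Feb: +$1,367.09 → -$2,734.18
  Mar: +$1,367.09 → -$1,367.09
  Apr: +$1,367.09 → $0.00
Lowest trial balance = -$6,835.45 (Nov)
Initial deposit = cushion − low point = $2,734.18 − (-$6,835.45) = $9,569.63

$9,569.63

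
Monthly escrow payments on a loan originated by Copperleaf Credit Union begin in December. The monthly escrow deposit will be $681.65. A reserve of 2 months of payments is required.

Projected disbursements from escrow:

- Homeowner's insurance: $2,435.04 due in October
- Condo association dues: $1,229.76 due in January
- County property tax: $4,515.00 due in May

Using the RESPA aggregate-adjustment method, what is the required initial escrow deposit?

$3,018.16

Cushion = 2 × $681.65 = $1,363.30
Trial balance (start $0, +$681.65 each month, − disbursements):
  Dec: +$681.65 → $681.65
  Jan: +$681.65 − $1,229.76 → $133.54
  Feb: +$681.65 → $815.19
  Mar: +$681.65 → $1,496.84
  Apr: +$681.65 → $2,178.49
  May: +$681.65 − $4,515.00 → -$1,654.86
  Jun: +$681.65 → -$973.21
  Jul: +$681.65 → -$291.56
  Aug: +$681.65 → $390.09
  Sep: +$681.65 → $1,071.74
  Oct: +$681.65 − $2,435.04 → -$681.65
  Nov: +$681.65 → $0.00
Lowest trial balance = -$1,654.86 (May)
Initial deposit = cushion − low point = $1,363.30 − (-$1,654.86) = $3,018.16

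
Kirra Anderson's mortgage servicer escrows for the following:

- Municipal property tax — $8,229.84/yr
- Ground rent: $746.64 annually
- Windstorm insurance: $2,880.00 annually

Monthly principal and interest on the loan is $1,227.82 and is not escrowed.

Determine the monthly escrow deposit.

Municipal property tax = $8,229.84 per year
Ground rent = $746.64 per year
Windstorm insurance = $2,880.00 per year
Yearly total = $8,229.84 + $746.64 + $2,880.00 = $11,856.48
Base monthly escrow = $11,856.48 ÷ 12 = $988.04

$988.04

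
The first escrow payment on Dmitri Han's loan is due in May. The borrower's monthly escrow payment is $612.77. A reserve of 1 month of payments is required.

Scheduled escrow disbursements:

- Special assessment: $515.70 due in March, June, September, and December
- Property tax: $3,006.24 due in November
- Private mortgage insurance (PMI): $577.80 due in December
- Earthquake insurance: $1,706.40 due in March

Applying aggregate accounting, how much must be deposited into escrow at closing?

Cushion = 1 × $612.77 = $612.77
Trial balance (start $0, +$612.77 each month, − disbursements):
  May: +$612.77 → $612.77
  Jun: +$612.77 − $515.70 → $709.84
  Jul: +$612.77 → $1,322.61
  Aug: +$612.77 → $1,935.38
  Sep: +$612.77 − $515.70 → $2,032.45
  Oct: +$612.77 → $2,645.22
  Nov: +$612.77 − $3,006.24 → $251.75
  Dec: +$612.77 − $1,093.50 → -$228.98
  Jan: +$612.77 → $383.79
  Feb: +$612.77 → $996.56
  Mar: +$612.77 − $2,222.10 → -$612.77
  Apr: +$612.77 → $0.00
Lowest trial balance = -$612.77 (Mar)
Initial deposit = cushion − low point = $612.77 − (-$612.77) = $1,225.54

$1,225.54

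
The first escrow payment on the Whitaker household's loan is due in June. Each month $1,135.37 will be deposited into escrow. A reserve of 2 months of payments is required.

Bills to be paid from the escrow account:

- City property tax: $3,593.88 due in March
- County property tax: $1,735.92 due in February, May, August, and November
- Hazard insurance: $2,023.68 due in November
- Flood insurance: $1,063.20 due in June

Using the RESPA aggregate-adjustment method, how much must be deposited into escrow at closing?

Cushion = 2 × $1,135.37 = $2,270.74
Trial balance (start $0, +$1,135.37 each month, − disbursements):
  Jun: +$1,135.37 − $1,063.20 → $72.17
  Jul: +$1,135.37 → $1,207.54
  Aug: +$1,135.37 − $1,735.92 → $606.99
  Sep: +$1,135.37 → $1,742.36
  Oct: +$1,135.37 → $2,877.73
  Nov: +$1,135.37 − $3,759.60 → $253.50
  Dec: +$1,135.37 → $1,388.87
  Jan: +$1,135.37 → $2,524.24
  Feb: +$1,135.37 − $1,735.92 → $1,923.69
  Mar: +$1,135.37 − $3,593.88 → -$534.82
  Apr: +$1,135.37 → $600.55
  May: +$1,135.37 − $1,735.92 → $0.00
Lowest trial balance = -$534.82 (Mar)
Initial deposit = cushion − low point = $2,270.74 − (-$534.82) = $2,805.56

$2,805.56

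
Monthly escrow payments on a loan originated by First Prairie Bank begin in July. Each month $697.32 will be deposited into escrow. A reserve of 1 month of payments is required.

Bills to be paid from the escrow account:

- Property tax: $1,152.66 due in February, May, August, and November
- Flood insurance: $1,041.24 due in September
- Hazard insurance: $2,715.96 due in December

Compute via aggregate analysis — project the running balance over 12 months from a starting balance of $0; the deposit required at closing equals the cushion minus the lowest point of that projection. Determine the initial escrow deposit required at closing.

Cushion = 1 × $697.32 = $697.32
Trial balance (start $0, +$697.32 each month, − disbursements):
  Jul: +$697.32 → $697.32
  Aug: +$697.32 − $1,152.66 → $241.98
  Sep: +$697.32 − $1,041.24 → -$101.94
  Oct: +$697.32 → $595.38
  Nov: +$697.32 − $1,152.66 → $140.04
  Dec: +$697.32 − $2,715.96 → -$1,878.60
  Jan: +$697.32 → -$1,181.28
  Feb: +$697.32 − $1,152.66 → -$1,636.62
  Mar: +$697.32 → -$939.30
  Apr: +$697.32 → -$241.98
  May: +$697.32 − $1,152.66 → -$697.32
  Jun: +$697.32 → $0.00
Lowest trial balance = -$1,878.60 (Dec)
Initial deposit = cushion − low point = $697.32 − (-$1,878.60) = $2,575.92

$2,575.92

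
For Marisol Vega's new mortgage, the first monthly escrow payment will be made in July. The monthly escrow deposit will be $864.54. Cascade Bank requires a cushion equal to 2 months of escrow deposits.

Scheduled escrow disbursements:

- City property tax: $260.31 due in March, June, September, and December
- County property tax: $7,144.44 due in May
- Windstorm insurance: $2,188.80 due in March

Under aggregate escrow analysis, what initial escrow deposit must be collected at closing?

Cushion = 2 × $864.54 = $1,729.08
Trial balance (start $0, +$864.54 each month, − disbursements):
  Jul: +$864.54 → $864.54
  Aug: +$864.54 → $1,729.08
  Sep: +$864.54 − $260.31 → $2,333.31
  Oct: +$864.54 → $3,197.85
  Nov: +$864.54 → $4,062.39
  Dec: +$864.54 − $260.31 → $4,666.62
  Jan: +$864.54 → $5,531.16
  Feb: +$864.54 → $6,395.70
  Mar: +$864.54 − $2,449.11 → $4,811.13
  Apr: +$864.54 → $5,675.67
  May: +$864.54 − $7,144.44 → -$604.23
  Jun: +$864.54 − $260.31 → $0.00
Lowest trial balance = -$604.23 (May)
Initial deposit = cushion − low point = $1,729.08 − (-$604.23) = $2,333.31

$2,333.31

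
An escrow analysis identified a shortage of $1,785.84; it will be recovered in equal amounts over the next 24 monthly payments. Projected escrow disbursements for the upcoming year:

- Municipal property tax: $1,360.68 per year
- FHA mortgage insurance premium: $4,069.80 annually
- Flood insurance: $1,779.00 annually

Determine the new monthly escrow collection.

Municipal property tax: $1,360.68 annually
FHA mortgage insurance premium: $4,069.80 annually
Flood insurance: $1,779.00 annually
Total per year = $7,209.48
Per month = $7,209.48 ÷ 12 = $600.79
Shortage spread = $1,785.84 ÷ 24 = $74.41/mo
New monthly escrow = $600.79 + $74.41 = $675.20

$675.20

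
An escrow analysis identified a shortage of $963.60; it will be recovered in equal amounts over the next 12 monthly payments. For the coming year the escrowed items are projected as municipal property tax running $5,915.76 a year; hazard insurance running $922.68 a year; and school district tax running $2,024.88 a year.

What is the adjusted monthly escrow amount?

Municipal property tax = $5,915.76 annually
Hazard insurance = $922.68 annually
School district tax = $2,024.88 annually
Yearly total = $8,863.32
Base monthly escrow = $8,863.32 / 12 = $738.61
Shortage per month = $963.60 / 12 = $80.30
Adjusted monthly = $738.61 + $80.30 = $818.91

$818.91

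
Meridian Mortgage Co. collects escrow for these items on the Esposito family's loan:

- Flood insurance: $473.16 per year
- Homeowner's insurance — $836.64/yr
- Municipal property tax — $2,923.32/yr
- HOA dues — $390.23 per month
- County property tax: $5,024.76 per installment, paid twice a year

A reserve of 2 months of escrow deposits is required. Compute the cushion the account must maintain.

$3,160.90

Flood insurance: $473.16 annually
Homeowner's insurance: $836.64 annually
Municipal property tax: $2,923.32 annually
HOA dues: $390.23 × 12 = $4,682.76 annually
County property tax: $5,024.76 × 2 = $10,049.52 annually
Annual escrow total = $18,965.40
Monthly escrow = $18,965.40 / 12 = $1,580.45
Cushion = 2 × $1,580.45 = $3,160.90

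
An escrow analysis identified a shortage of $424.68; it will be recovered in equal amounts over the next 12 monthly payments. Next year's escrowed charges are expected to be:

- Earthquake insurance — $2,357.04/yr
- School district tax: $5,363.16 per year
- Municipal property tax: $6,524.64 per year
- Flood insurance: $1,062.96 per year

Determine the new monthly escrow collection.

$1,311.04

Earthquake insurance = $2,357.04 per year
School district tax = $5,363.16 per year
Municipal property tax = $6,524.64 per year
Flood insurance = $1,062.96 per year
Total annual escrow = $2,357.04 + $5,363.16 + $6,524.64 + $1,062.96 = $15,307.80
Monthly = $15,307.80 / 12 = $1,275.65
Monthly shortage recovery: $424.68 / 12 = $35.39
New monthly escrow = $1,275.65 + $35.39 = $1,311.04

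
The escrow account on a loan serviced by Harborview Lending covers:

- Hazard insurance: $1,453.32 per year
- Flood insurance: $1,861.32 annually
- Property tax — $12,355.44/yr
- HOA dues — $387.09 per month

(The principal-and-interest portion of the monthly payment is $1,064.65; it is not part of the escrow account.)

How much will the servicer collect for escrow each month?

Hazard insurance — $1,453.32/yr
Flood insurance — $1,861.32/yr
Property tax — $12,355.44/yr
HOA dues — $387.09 × 12 = $4,645.08/yr
Total annual escrow = $20,315.16
Monthly = $20,315.16 / 12 = $1,692.93

$1,692.93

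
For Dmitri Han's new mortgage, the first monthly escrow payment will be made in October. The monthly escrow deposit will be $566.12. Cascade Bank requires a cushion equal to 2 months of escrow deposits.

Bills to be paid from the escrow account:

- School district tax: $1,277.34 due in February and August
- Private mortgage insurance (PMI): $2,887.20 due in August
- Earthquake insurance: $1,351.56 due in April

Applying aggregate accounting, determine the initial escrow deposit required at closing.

$1,698.36

Cushion = 2 × $566.12 = $1,132.24
Trial balance (start $0, +$566.12 each month, − disbursements):
  Oct: +$566.12 → $566.12
  Nov: +$566.12 → $1,132.24
  Dec: +$566.12 → $1,698.36
  Jan: +$566.12 → $2,264.48
  Feb: +$566.12 − $1,277.34 → $1,553.26
  Mar: +$566.12 → $2,119.38
  Apr: +$566.12 − $1,351.56 → $1,333.94
  May: +$566.12 → $1,900.06
  Jun: +$566.12 → $2,466.18
  Jul: +$566.12 → $3,032.30
  Aug: +$566.12 − $4,164.54 → -$566.12
  Sep: +$566.12 → $0.00
Lowest trial balance = -$566.12 (Aug)
Initial deposit = cushion − low point = $1,132.24 − (-$566.12) = $1,698.36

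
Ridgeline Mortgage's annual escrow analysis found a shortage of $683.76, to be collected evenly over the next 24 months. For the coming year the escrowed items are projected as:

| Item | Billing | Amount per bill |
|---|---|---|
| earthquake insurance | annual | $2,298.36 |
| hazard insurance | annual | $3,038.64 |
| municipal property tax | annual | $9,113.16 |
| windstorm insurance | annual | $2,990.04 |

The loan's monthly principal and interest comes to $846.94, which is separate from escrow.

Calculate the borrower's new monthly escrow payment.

$1,481.84

Earthquake insurance: $2,298.36/yr
Hazard insurance: $3,038.64/yr
Municipal property tax: $9,113.16/yr
Windstorm insurance: $2,990.04/yr
Combined annual = $17,440.20
Per month = $17,440.20 ÷ 12 = $1,453.35
Shortage per month = $683.76 / 24 = $28.49
New monthly escrow = $1,453.35 + $28.49 = $1,481.84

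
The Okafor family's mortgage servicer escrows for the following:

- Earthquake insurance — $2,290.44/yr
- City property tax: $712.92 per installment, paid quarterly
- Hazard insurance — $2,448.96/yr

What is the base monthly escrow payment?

$632.59

Earthquake insurance: $2,290.44 per year
City property tax: $712.92 × 4 = $2,851.68 per year
Hazard insurance: $2,448.96 per year
Total per year = $7,591.08
Per month = $7,591.08 / 12 = $632.59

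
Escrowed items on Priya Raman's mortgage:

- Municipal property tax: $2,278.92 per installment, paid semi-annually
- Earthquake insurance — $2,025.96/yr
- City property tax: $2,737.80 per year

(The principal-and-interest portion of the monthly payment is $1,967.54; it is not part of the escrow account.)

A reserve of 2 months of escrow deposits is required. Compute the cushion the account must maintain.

$1,553.60

Municipal property tax = $2,278.92 × 2 = $4,557.84/yr
Earthquake insurance = $2,025.96/yr
City property tax = $2,737.80/yr
Total per year = $4,557.84 + $2,025.96 + $2,737.80 = $9,321.60
Monthly escrow = $9,321.60 ÷ 12 = $776.80
Required cushion = 2 × $776.80 = $1,553.60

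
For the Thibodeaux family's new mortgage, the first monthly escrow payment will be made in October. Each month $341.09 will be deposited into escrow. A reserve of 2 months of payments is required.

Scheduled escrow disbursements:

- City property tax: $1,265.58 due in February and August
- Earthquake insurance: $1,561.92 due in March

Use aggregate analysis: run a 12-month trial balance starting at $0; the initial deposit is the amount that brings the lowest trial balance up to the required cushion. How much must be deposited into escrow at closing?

Cushion = 2 × $341.09 = $682.18
Trial balance (start $0, +$341.09 each month, − disbursements):
  Oct: +$341.09 → $341.09
  Nov: +$341.09 → $682.18
  Dec: +$341.09 → $1,023.27
  Jan: +$341.09 → $1,364.36
  Feb: +$341.09 − $1,265.58 → $439.87
  Mar: +$341.09 − $1,561.92 → -$780.96
  Apr: +$341.09 → -$439.87
  May: +$341.09 → -$98.78
  Jun: +$341.09 → $242.31
  Jul: +$341.09 → $583.40
  Aug: +$341.09 − $1,265.58 → -$341.09
  Sep: +$341.09 → $0.00
Lowest trial balance = -$780.96 (Mar)
Initial deposit = cushion − low point = $682.18 − (-$780.96) = $1,463.14

$1,463.14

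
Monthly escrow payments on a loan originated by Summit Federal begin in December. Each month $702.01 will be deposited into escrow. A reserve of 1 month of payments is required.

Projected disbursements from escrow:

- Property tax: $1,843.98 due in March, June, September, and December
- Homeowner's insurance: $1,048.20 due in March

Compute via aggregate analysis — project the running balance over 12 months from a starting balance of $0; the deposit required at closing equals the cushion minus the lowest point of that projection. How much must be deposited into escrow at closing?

$2,630.13

Cushion = 1 × $702.01 = $702.01
Trial balance (start $0, +$702.01 each month, − disbursements):
  Dec: +$702.01 − $1,843.98 → -$1,141.97
  Jan: +$702.01 → -$439.96
  Feb: +$702.01 → $262.05
  Mar: +$702.01 − $2,892.18 → -$1,928.12
  Apr: +$702.01 → -$1,226.11
  May: +$702.01 → -$524.10
  Jun: +$702.01 − $1,843.98 → -$1,666.07
  Jul: +$702.01 → -$964.06
  Aug: +$702.01 → -$262.05
  Sep: +$702.01 − $1,843.98 → -$1,404.02
  Oct: +$702.01 → -$702.01
  Nov: +$702.01 → $0.00
Lowest trial balance = -$1,928.12 (Mar)
Initial deposit = cushion − low point = $702.01 − (-$1,928.12) = $2,630.13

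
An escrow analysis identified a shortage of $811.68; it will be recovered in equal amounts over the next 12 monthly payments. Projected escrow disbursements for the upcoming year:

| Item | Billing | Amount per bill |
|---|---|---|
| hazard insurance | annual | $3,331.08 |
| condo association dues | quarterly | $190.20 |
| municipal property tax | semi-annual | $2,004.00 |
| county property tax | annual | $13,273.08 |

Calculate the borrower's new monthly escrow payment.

Hazard insurance: $3,331.08 per year
Condo association dues: $190.20 × 4 = $760.80 per year
Municipal property tax: $2,004.00 × 2 = $4,008.00 per year
County property tax: $13,273.08 per year
Annual escrow total = $21,372.96
Monthly escrow = $21,372.96 / 12 = $1,781.08
Shortage spread = $811.68 / 12 = $67.64/mo
New monthly escrow = $1,781.08 + $67.64 = $1,848.72

$1,848.72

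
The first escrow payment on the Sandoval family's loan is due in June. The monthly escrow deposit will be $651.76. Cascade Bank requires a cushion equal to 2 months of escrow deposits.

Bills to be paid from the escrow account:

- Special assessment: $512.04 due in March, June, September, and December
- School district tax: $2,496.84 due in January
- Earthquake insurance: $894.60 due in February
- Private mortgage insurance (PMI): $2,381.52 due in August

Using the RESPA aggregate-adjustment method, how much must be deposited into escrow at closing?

Cushion = 2 × $651.76 = $1,303.52
Trial balance (start $0, +$651.76 each month, − disbursements):
  Jun: +$651.76 − $512.04 → $139.72
  Jul: +$651.76 → $791.48
  Aug: +$651.76 − $2,381.52 → -$938.28
  Sep: +$651.76 − $512.04 → -$798.56
  Oct: +$651.76 → -$146.80
  Nov: +$651.76 → $504.96
  Dec: +$651.76 − $512.04 → $644.68
  Jan: +$651.76 − $2,496.84 → -$1,200.40
  Feb: +$651.76 − $894.60 → -$1,443.24
  Mar: +$651.76 − $512.04 → -$1,303.52
  Apr: +$651.76 → -$651.76
  May: +$651.76 → $0.00
Lowest trial balance = -$1,443.24 (Feb)
Initial deposit = cushion − low point = $1,303.52 − (-$1,443.24) = $2,746.76

$2,746.76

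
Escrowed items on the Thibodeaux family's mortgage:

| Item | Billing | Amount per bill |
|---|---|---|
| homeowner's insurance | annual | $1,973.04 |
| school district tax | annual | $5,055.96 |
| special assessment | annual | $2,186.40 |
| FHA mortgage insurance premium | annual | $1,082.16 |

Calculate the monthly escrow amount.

Homeowner's insurance — $1,973.04 annually
School district tax — $5,055.96 annually
Special assessment — $2,186.40 annually
FHA mortgage insurance premium — $1,082.16 annually
Combined annual = $10,297.56
Monthly = $10,297.56 ÷ 12 = $858.13

$858.13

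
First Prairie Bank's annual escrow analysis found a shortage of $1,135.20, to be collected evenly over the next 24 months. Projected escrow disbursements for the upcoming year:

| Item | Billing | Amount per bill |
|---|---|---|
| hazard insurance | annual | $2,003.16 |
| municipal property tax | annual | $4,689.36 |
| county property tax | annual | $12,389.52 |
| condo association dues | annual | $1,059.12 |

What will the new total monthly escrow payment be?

$1,725.73

Hazard insurance: $2,003.16 annually
Municipal property tax: $4,689.36 annually
County property tax: $12,389.52 annually
Condo association dues: $1,059.12 annually
Combined annual = $2,003.16 + $4,689.36 + $12,389.52 + $1,059.12 = $20,141.16
Base monthly escrow = $20,141.16 / 12 = $1,678.43
Shortage spread = $1,135.20 ÷ 24 = $47.30/mo
Adjusted monthly = $1,678.43 + $47.30 = $1,725.73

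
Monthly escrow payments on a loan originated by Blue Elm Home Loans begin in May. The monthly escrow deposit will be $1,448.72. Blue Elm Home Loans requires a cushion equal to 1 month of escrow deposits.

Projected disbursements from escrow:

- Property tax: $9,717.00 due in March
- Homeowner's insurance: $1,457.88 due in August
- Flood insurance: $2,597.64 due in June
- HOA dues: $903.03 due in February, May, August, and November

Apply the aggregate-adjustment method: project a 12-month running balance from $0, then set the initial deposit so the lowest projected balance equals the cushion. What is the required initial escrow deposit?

Cushion = 1 × $1,448.72 = $1,448.72
Trial balance (start $0, +$1,448.72 each month, − disbursements):
  May: +$1,448.72 − $903.03 → $545.69
  Jun: +$1,448.72 − $2,597.64 → -$603.23
  Jul: +$1,448.72 → $845.49
  Aug: +$1,448.72 − $2,360.91 → -$66.70
  Sep: +$1,448.72 → $1,382.02
  Oct: +$1,448.72 → $2,830.74
  Nov: +$1,448.72 − $903.03 → $3,376.43
  Dec: +$1,448.72 → $4,825.15
  Jan: +$1,448.72 → $6,273.87
  Feb: +$1,448.72 − $903.03 → $6,819.56
  Mar: +$1,448.72 − $9,717.00 → -$1,448.72
  Apr: +$1,448.72 → $0.00
Lowest trial balance = -$1,448.72 (Mar)
Initial deposit = cushion − low point = $1,448.72 − (-$1,448.72) = $2,897.44

$2,897.44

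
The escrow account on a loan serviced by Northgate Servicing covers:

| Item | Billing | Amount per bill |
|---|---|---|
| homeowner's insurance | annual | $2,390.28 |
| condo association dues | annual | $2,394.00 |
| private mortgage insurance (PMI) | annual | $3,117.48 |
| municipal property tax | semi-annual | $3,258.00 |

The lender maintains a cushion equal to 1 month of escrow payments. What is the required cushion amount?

Homeowner's insurance = $2,390.28
Condo association dues = $2,394.00
Private mortgage insurance (PMI) = $3,117.48
Municipal property tax = $3,258.00 × 2 = $6,516.00
Yearly total = $14,417.76
Base monthly escrow = $14,417.76 / 12 = $1,201.48
Required cushion = 1 × $1,201.48 = $1,201.48

$1,201.48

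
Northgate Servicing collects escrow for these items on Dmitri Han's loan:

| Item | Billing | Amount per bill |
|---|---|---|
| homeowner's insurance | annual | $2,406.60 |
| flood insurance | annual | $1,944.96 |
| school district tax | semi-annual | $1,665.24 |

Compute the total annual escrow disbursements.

$7,682.04

Homeowner's insurance = $2,406.60 annually
Flood insurance = $1,944.96 annually
School district tax = $1,665.24 × 2 = $3,330.48 annually
Annual escrow total = $7,682.04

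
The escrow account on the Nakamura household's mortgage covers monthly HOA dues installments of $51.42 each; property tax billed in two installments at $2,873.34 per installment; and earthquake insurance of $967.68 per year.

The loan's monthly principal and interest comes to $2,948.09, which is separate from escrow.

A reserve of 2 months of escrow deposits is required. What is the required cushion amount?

HOA dues — $51.42 × 12 = $617.04 annually
Property tax — $2,873.34 × 2 = $5,746.68 annually
Earthquake insurance — $967.68 annually
Annual escrow total = $617.04 + $5,746.68 + $967.68 = $7,331.40
Per month = $7,331.40 / 12 = $610.95
Reserve = 2 × $610.95 = $1,221.90

$1,221.90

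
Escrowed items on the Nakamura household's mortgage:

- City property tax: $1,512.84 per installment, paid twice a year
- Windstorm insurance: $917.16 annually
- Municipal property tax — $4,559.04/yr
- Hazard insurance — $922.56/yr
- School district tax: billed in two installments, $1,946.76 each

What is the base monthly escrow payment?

City property tax: $1,512.84 × 2 = $3,025.68 annually
Windstorm insurance: $917.16 annually
Municipal property tax: $4,559.04 annually
Hazard insurance: $922.56 annually
School district tax: $1,946.76 × 2 = $3,893.52 annually
Total per year = $3,025.68 + $917.16 + $4,559.04 + $922.56 + $3,893.52 = $13,317.96
Per month = $13,317.96 ÷ 12 = $1,109.83

$1,109.83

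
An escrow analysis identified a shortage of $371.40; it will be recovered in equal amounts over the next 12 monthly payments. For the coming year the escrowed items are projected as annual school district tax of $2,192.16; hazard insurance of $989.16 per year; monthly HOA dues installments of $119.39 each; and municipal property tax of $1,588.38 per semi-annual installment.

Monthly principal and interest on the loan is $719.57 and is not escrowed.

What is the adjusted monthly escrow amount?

$680.18

School district tax: $2,192.16
Hazard insurance: $989.16
HOA dues: $119.39 × 12 = $1,432.68
Municipal property tax: $1,588.38 × 2 = $3,176.76
Total per year = $7,790.76
Base monthly escrow = $7,790.76 ÷ 12 = $649.23
Shortage spread = $371.40 / 12 = $30.95/mo
New monthly escrow = $649.23 + $30.95 = $680.18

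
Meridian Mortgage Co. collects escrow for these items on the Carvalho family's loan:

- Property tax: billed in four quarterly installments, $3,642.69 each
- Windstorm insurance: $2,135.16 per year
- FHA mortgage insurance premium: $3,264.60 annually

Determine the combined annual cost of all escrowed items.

$19,970.52

Property tax — $3,642.69 × 4 = $14,570.76 annually
Windstorm insurance — $2,135.16 annually
FHA mortgage insurance premium — $3,264.60 annually
Total per year = $19,970.52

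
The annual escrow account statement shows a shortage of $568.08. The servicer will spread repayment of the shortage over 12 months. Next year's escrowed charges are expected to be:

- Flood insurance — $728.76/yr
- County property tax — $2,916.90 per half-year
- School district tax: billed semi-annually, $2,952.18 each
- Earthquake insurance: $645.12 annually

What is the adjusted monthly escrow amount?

$1,140.01

Flood insurance — $728.76 annually
County property tax — $2,916.90 × 2 = $5,833.80 annually
School district tax — $2,952.18 × 2 = $5,904.36 annually
Earthquake insurance — $645.12 annually
Combined annual = $728.76 + $5,833.80 + $5,904.36 + $645.12 = $13,112.04
Base monthly escrow = $13,112.04 / 12 = $1,092.67
Monthly shortage recovery: $568.08 ÷ 12 = $47.34
New monthly escrow = $1,092.67 + $47.34 = $1,140.01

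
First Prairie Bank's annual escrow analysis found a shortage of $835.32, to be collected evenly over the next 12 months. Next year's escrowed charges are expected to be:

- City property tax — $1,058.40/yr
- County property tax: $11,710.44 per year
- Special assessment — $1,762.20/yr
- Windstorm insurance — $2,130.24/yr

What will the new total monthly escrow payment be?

$1,458.05

City property tax = $1,058.40 annually
County property tax = $11,710.44 annually
Special assessment = $1,762.20 annually
Windstorm insurance = $2,130.24 annually
Combined annual = $1,058.40 + $11,710.44 + $1,762.20 + $2,130.24 = $16,661.28
Monthly = $16,661.28 / 12 = $1,388.44
Monthly shortage recovery: $835.32 / 12 = $69.61
Adjusted monthly = $1,388.44 + $69.61 = $1,458.05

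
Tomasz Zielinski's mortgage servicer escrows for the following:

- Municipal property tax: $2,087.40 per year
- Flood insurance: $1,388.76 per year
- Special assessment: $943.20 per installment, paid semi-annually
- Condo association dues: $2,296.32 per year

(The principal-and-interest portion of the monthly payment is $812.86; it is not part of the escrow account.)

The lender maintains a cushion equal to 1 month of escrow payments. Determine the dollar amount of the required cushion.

Municipal property tax — $2,087.40/yr
Flood insurance — $1,388.76/yr
Special assessment — $943.20 × 2 = $1,886.40/yr
Condo association dues — $2,296.32/yr
Total annual escrow = $2,087.40 + $1,388.76 + $1,886.40 + $2,296.32 = $7,658.88
Base monthly escrow = $7,658.88 / 12 = $638.24
Reserve = 1 × $638.24 = $638.24

$638.24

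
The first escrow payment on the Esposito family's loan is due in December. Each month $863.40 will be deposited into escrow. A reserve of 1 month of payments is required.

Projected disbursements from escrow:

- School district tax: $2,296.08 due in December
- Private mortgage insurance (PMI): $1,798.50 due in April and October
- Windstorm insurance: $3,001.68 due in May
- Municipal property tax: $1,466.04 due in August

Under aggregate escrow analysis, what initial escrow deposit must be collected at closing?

Cushion = 1 × $863.40 = $863.40
Trial balance (start $0, +$863.40 each month, − disbursements):
  Dec: +$863.40 − $2,296.08 → -$1,432.68
  Jan: +$863.40 → -$569.28
  Feb: +$863.40 → $294.12
  Mar: +$863.40 → $1,157.52
  Apr: +$863.40 − $1,798.50 → $222.42
  May: +$863.40 − $3,001.68 → -$1,915.86
  Jun: +$863.40 → -$1,052.46
  Jul: +$863.40 → -$189.06
  Aug: +$863.40 − $1,466.04 → -$791.70
  Sep: +$863.40 → $71.70
  Oct: +$863.40 − $1,798.50 → -$863.40
  Nov: +$863.40 → $0.00
Lowest trial balance = -$1,915.86 (May)
Initial deposit = cushion − low point = $863.40 − (-$1,915.86) = $2,779.26

$2,779.26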